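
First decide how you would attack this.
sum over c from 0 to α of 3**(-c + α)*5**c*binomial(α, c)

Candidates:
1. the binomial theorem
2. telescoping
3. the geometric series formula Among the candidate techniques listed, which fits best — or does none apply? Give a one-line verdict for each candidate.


Method: the binomial theorem — the summand is term c of a binomial expansion in 5 and 3; the whole sum is a single power.
- the binomial theorem: applies; the problem has the shape this method handles.
- telescoping — the terms as presented offer no neighboring cancellation — a telescoping rewrite may exist, but the displayed structure does not hand one over.
- the geometric series formula — the term-to-term ratio changes with the index, so the geometric formula cannot close it.


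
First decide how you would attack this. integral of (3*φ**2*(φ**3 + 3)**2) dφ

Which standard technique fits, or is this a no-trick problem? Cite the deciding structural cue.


Technique: u-substitution — structure check: outer function, inner expression φ**3 + 3, inner derivative as a factor — the classic u = φ**3 + 3 pattern. Nothing stops a full expansion here — the substitution simply spares the algebra.


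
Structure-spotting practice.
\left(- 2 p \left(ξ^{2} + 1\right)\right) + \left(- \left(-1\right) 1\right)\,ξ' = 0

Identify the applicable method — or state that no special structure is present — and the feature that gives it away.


Diagnosis: separation of variables — all dependence on the two variables factors apart, the defining separable shape.


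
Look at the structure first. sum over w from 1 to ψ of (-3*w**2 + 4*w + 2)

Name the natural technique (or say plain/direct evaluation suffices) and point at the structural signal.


Diagnosis: no special technique — no ratio, no shift structure, no binomial pattern: sum the constant-multiple powers of w with known formulas.


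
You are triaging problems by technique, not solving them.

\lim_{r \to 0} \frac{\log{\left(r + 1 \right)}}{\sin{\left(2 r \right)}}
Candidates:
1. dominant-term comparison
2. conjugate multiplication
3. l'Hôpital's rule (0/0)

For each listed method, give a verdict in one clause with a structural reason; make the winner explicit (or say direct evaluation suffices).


Diagnosis: l'Hôpital's rule (0/0) — plug in 0: top and bottom both hit zero, so differentiate each and retry. Expanding numerator and denominator to first order gives the same value — the rule automates exactly that.
- dominant-term comparison — no dominant power emerges to decide the limit by degree comparison.
- conjugate multiplication — there are no radicals in tension whose conjugate would simplify matters.
- l'Hôpital's rule (0/0): applies; the problem has the shape this method handles.


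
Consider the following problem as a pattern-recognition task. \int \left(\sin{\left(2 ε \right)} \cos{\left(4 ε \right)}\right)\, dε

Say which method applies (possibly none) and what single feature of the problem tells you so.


Method: a trigonometric identity — the identity turns \sin{\left(2 ε \right)} \cos{\left(4 ε \right)} into two lone cosines/sines, each trivially integrable.


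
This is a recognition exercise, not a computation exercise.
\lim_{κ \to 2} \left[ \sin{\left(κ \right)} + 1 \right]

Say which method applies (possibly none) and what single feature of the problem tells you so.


Method: no special technique — no denominator vanishes and nothing blows up at 2: direct substitution is the whole computation.


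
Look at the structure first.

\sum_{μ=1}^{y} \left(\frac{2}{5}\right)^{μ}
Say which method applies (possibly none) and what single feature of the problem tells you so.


Technique: the geometric series formula — each term is \frac{2}{5} times the previous one, so the geometric-series formula applies directly.


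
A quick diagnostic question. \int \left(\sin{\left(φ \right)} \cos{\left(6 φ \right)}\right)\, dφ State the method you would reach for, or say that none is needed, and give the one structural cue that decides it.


Method: a trigonometric identity — two sinusoids at different rates multiply in \sin{\left(φ \right)} \cos{\left(6 φ \right)}; the product-to-sum identity uncouples them.


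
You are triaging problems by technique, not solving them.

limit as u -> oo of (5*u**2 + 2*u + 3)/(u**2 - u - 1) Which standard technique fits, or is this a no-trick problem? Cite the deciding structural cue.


Technique: dominant-term comparison — divide by the highest power of u present: lower-order terms vanish and the dominant ratio remains. Viewed as a single quotient this is an ∞/∞ form — an at-infinity application of l'Hôpital's rule would also resolve it; comparing leading growth reads the answer without differentiating.


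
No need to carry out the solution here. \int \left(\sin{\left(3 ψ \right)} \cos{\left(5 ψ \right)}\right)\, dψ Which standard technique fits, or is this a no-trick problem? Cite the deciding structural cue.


Best approach: a trigonometric identity — \sin{\left(3 ψ \right)} \cos{\left(5 ψ \right)} mixes two frequencies; the product-to-sum identity splits it into single-frequency sinusoids.


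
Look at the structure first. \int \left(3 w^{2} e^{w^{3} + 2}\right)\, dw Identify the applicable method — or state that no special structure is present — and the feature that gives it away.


Method: u-substitution — collected, the integrand has one factor that is, up to a constant, the derivative of an inner expression the rest depends on — substitute for that inner expression.


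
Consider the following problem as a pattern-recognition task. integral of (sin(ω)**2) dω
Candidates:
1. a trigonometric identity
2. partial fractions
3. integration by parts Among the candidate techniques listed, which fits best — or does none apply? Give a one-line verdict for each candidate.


Best approach: a trigonometric identity — sin(ω)**2 is an even power — the power-reduction identity rewrites it into first-degree cosines.
- a trigonometric identity — yes — fits the structure here.
- partial fractions: the expression is not a ratio of polynomials that decomposes further.
- integration by parts: not the natural route: no polynomial-kernel product appears — a recursive parts reduction of the trigonometric product exists, but the identity rewrite is direct.


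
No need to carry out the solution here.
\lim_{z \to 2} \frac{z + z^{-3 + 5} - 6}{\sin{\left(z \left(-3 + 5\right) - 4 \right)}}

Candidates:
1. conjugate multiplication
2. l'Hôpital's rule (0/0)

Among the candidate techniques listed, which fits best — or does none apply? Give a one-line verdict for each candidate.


Verdict: l'Hôpital's rule (0/0) — substituting 2 gives 0 over 0; differentiate top and bottom once and re-evaluate. Known elementary limits would finish this too — the rule just bypasses the case analysis.
- conjugate multiplication — no divergent radical difference is present for a conjugate pair to cancel.
- l'Hôpital's rule (0/0): yes — fits the structure here.


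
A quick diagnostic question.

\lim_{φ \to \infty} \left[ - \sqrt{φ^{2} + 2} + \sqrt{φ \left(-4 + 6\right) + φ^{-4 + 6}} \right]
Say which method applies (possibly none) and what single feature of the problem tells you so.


Diagnosis: conjugate multiplication — both pieces blow up but their difference is finite; the conjugate trick rationalizes \sqrt{φ \left(-4 + 6\right) + φ^{-4 + 6}} - \sqrt{φ^{2} + 2}.


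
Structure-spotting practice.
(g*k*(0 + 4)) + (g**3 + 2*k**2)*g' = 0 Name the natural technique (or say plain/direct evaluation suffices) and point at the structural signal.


Method: the exact-equation method — equality of cross partials is the green light — assemble the potential function term by term.


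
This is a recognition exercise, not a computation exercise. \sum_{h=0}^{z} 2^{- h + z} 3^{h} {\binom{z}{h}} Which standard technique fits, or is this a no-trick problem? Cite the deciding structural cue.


Technique: the binomial theorem — the summand is term h of a binomial expansion in 3 and 2; the whole sum is a single power.


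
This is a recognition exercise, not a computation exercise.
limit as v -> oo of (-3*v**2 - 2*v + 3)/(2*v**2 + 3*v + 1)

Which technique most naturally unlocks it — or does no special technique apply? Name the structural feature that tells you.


Technique: dominant-term comparison — growth-rate triage: the leading powers of v decide the limit, everything else is noise. As a single quotient, the ∞/∞ shape would yield to repeated differentiation as well — the growth comparison gets there in one look.


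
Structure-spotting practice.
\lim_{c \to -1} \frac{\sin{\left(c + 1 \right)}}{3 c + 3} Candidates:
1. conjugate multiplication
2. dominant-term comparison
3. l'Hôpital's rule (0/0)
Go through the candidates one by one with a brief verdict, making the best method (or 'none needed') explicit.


Best approach: l'Hôpital's rule (0/0) — plug in -1: top and bottom both hit zero, so differentiate each and retry. A local series expansion at the point resolves it as well; the rule is the packaged version of that step.
- conjugate multiplication — no divergent radical difference is present for a conjugate pair to cancel.
- dominant-term comparison: leading-power comparison does not apply to this form.
- l'Hôpital's rule (0/0) — yes — fits the structure here.


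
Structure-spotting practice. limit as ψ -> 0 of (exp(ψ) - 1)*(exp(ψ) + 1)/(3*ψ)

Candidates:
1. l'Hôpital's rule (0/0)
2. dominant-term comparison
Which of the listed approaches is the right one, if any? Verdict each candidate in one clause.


Verdict: l'Hôpital's rule (0/0) — the 0/0 form at 0 is the signature situation for l'Hôpital's rule. One could equally expand both pieces locally and compare leading terms; the rule does that in one stroke.
- l'Hôpital's rule (0/0) — a fit — the right tool for this form.
- dominant-term comparison — this limit is not decided by comparing leading-term growth at infinity.


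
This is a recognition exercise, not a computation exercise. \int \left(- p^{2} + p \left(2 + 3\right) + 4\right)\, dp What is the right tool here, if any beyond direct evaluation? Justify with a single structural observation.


Verdict: no special technique — a term-by-term power-rule job in p; no substitution or rearrangement earns its keep here.


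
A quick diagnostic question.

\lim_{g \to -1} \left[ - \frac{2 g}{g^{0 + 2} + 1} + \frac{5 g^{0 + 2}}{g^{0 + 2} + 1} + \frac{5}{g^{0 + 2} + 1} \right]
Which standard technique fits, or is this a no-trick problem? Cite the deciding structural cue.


Best approach: no special technique — nothing blocks direct substitution at -1: plug in and finish.


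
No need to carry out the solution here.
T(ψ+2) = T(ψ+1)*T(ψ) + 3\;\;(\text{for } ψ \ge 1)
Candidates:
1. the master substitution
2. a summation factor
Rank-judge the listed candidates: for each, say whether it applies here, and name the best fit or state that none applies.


Best approach: no special technique — the recurrence is nonlinear in the sequence terms; no linear-recurrence method fits it as written — one iterates or studies it directly.
- the master substitution — no fixed divisor shrinks the index between calls.
- a summation factor: the recursion is nonlinear — outside the first-order linear family a summation factor addresses.


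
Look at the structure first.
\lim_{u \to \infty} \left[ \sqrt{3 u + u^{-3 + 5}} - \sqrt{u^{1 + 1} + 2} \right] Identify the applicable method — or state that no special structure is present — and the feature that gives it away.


Technique: conjugate multiplication — divergence minus divergence hides a finite answer — expose it by pairing \sqrt{3 u + u^{-3 + 5}} - \sqrt{u^{1 + 1} + 2} with its conjugate.


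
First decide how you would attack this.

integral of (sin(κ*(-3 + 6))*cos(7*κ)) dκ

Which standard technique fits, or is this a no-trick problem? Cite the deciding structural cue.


Technique: a trigonometric identity — mixed-frequency products such as sin(κ*(-3 + 6))*cos(7*κ) are designed for the product-to-sum formula.


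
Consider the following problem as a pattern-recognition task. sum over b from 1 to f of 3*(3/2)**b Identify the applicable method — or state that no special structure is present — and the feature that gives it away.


Method: the geometric series formula — consecutive terms stand in a fixed index-free ratio — the geometric sum formula closes it.


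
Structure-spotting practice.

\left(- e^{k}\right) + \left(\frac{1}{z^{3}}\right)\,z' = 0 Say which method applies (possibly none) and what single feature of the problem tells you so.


Technique: separation of variables — one side of the product carries the independent variable, the other the unknown — the textbook separation shape. The cross-partial test also passes here (vacuously, each side single-variable); the potential-function route would work, separation is simply more immediate.


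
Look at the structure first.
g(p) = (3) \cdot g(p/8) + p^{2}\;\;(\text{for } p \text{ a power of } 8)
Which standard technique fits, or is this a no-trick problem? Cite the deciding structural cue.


Method: the master substitution — treat m = log base 8 of p as the new clock: one recursion step advances m by one while p scales by 8.


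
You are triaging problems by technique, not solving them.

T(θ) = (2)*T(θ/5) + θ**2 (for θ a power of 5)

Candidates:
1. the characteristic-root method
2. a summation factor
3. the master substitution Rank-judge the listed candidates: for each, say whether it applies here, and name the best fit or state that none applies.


Best approach: the master substitution — the call at θ/5 makes this multiplicative recursion; the master-style substitution converts it to additive.
- the characteristic-root method — the recursion divides its index rather than shifting it — outside the constant-shift family the root method covers.
- a summation factor: a divided-index call is outside the fixed-shift first-order family a summation factor normalizes.
- the master substitution — applies; the problem has the shape this method handles.


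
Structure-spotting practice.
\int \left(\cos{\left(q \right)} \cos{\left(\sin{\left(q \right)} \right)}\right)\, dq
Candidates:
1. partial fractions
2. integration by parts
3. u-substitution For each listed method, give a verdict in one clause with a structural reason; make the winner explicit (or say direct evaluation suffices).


Verdict: u-substitution — the only nontrivial dependence routes through \sin{\left(q \right)}, whose derivative supplies the leftover factor up to a constant multiple — u = \sin{\left(q \right)} flattens it.
- partial fractions: the expression is not a ratio of polynomials that decomposes further.
- integration by parts: the integrand does not split as a nonconstant polynomial times an exp, sine, cosine of a linear argument, or logarithm — no polynomial-kernel parts product to differentiate one side of.
- u-substitution — yes, a natural case for it.


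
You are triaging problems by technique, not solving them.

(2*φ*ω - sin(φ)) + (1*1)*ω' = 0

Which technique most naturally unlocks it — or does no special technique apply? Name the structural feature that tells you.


Best approach: a linear integrating factor — the equation is linear in ω with coefficient 2*φ; multiplying by the integrating factor exp(∫2*φ) makes the left side a perfect derivative.


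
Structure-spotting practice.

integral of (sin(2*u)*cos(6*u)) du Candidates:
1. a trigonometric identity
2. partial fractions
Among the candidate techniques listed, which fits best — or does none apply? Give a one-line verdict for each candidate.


Best approach: a trigonometric identity — distinct frequencies under one product (sin(2*u)*cos(6*u)): the product-to-sum identity is the systematic route to an integrable form.
- a trigonometric identity — applies; the problem has the shape this method handles.
- partial fractions: there is no rational-function structure to decompose.


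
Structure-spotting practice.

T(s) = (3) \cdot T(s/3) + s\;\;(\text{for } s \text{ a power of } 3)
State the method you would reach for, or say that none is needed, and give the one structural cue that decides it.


Verdict: the master substitution — the argument contracts 3-fold per step: reindex s exponentially and solve the linear recurrence in the new index.


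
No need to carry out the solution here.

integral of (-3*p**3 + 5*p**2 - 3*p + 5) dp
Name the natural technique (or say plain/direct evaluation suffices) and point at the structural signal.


Verdict: no special technique — the integrand is a sum of constant multiples of powers of p — integrate term by term.


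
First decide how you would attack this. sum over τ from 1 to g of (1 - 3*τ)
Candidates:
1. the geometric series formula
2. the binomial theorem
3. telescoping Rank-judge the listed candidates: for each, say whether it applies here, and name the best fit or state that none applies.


Best approach: no special technique — with only polynomial terms in τ present, the classical sum-of-powers identities are all you need.
- the geometric series formula — the term-to-term ratio changes with the index, so the geometric formula cannot close it.
- the binomial theorem: the terms do not reassemble into a binomial power.
- telescoping: writing out consecutive terms as given produces no pairwise cancellation.


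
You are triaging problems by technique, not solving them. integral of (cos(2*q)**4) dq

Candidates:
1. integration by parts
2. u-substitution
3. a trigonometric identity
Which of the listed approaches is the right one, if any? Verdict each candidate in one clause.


Technique: a trigonometric identity — an even power like cos(2*q)**4 flattens under the half-angle identity into first-degree cosines you can integrate directly.
- integration by parts: not the fit here: there is no polynomial factor to ladder down — parts can still close the trigonometric product by recursion, though the identity rewrite is the direct route.
- u-substitution — no subexpression of the integrand serves as a whole-integral substitution inner — individual terms may offer their own, but none carries its derivative as a factor of the full integrand; a working change of variable would have to be constructed from outside the expression.
- a trigonometric identity: applies; the problem has the shape this method handles.


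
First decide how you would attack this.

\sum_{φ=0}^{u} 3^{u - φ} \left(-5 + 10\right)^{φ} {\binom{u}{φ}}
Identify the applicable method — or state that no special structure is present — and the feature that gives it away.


Method: the binomial theorem — the summand is term φ of a binomial expansion in (-5 + 10) and 3; the whole sum is a single power.


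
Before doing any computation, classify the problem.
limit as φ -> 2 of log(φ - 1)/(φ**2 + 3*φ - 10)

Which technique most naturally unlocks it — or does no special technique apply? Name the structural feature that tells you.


Diagnosis: l'Hôpital's rule (0/0) — plug in 2: top and bottom both hit zero, so differentiate each and retry. A local series expansion at the point resolves it as well; the rule is the packaged version of that step.


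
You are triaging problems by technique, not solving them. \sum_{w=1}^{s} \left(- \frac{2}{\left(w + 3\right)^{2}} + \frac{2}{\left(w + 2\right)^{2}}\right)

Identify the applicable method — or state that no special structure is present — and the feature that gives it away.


Verdict: telescoping — the generic term is a one-step difference of \frac{2}{\left(w + 2\right)^{2}}, so partial sums shortcut to endpoint evaluation.


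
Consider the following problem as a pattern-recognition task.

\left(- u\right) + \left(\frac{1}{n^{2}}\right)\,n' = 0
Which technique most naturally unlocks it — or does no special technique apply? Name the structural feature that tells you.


Diagnosis: separation of variables — solved for the derivative, the right side splits multiplicatively into a function of each variable alone — divide and integrate each side. The cross-partial test also passes here (vacuously, each side single-variable); the potential-function route would work, separation is simply more immediate.


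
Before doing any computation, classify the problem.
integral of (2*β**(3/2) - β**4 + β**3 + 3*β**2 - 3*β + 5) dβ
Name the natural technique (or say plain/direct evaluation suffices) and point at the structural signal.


Best approach: no special technique — every term is a constant multiple of a power of β; term-wise power-rule integration needs no preliminary transformation.


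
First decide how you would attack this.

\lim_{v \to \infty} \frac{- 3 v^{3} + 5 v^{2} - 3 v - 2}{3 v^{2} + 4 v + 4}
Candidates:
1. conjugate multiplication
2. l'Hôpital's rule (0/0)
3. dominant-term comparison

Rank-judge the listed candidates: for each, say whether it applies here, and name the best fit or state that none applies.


Best approach: dominant-term comparison — at large v only the top-degree terms survive; compare the leading terms and the limit falls out.
- conjugate multiplication — no difference of divergent radicals appears, so rationalizing has nothing to cancel.
- l'Hôpital's rule (0/0) — as a single quotient the expression runs to ∞/∞ at the limit point — an at-infinity form of the rule would apply, though the leading-growth comparison is the direct reading.
- dominant-term comparison: applicable, and directly so.


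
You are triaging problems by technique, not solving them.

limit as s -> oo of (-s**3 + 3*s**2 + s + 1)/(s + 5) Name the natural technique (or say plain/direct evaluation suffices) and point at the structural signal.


Technique: dominant-term comparison — growth-rate triage: the leading powers of s decide the limit, everything else is noise. As a single quotient, the ∞/∞ shape would yield to repeated differentiation as well — the growth comparison gets there in one look.


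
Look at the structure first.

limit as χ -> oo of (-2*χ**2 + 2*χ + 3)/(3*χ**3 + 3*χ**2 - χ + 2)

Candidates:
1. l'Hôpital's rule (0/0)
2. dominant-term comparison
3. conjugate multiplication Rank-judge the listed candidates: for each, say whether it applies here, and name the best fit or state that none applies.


Method: dominant-term comparison — at large χ only the top-degree terms survive; compare the leading terms and the limit falls out.
- l'Hôpital's rule (0/0) — no 0/0 form appears: written as one quotient, top and bottom both grow without bound, and the ratio is decided by their leading terms.
- dominant-term comparison — yes, a natural case for it.
- conjugate multiplication — there is no infinity-minus-infinity radical difference to rationalize.


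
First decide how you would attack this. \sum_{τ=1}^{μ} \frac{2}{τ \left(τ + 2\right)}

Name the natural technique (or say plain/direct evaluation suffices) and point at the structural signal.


Best approach: telescoping — poles of \frac{2}{τ \left(τ + 2\right)} differ by an integer, the telltale of a telescoping partial-fraction sum.


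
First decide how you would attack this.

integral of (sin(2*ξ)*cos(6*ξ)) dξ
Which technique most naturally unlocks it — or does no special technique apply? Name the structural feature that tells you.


Verdict: a trigonometric identity — cross-frequency products like sin(2*ξ)*cos(6*ξ) are the textbook product-to-sum case — the identity converts them to directly integrable sinusoids.


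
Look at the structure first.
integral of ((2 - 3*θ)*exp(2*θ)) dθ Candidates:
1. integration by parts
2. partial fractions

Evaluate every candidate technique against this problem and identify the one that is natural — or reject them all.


Diagnosis: integration by parts — 2 - 3*θ dies after finitely many derivatives while exp(2*θ) cycles under integration — the tabular/parts setup.
- integration by parts: a fit — the right tool for this form.
- partial fractions: the expression is not a ratio of polynomials that decomposes further.


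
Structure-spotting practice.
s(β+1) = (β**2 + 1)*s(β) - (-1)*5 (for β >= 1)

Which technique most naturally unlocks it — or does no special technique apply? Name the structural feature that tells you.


Method: a summation factor — the coefficient β**2 + 1 drifts with the index, so no fixed root exists; normalizing by the cumulative product telescopes it.


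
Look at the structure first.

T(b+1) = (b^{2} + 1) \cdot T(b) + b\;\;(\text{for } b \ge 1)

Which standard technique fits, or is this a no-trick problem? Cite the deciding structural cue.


Method: a summation factor — first-order, linear, moving coefficient b^{2} + 1: the discrete analogue of an integrating factor handles it.


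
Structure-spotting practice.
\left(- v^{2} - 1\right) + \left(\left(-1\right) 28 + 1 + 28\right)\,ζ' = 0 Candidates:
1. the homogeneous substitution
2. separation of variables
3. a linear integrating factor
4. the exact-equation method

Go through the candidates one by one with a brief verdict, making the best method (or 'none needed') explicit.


Technique: no special technique — solved for the derivative, no ζ appears — this is antidifferentiation in v wearing ODE clothing.
- the homogeneous substitution: rescaling both variables together changes the slope, so no ratio substitution collapses it.
- separation of variables — separation is only trivially available — with the unknown absent from the slope this is a direct integration, not a separation problem.
- a linear integrating factor: with the unknown absent the integrating factor is a formality; direct integration is the working structure.
- the exact-equation method: the unknown never enters the equation — exactness holds emptily, with nothing for the method to add.


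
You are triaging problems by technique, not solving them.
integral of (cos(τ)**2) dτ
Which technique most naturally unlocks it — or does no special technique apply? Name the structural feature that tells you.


Best approach: a trigonometric identity — cos(τ)**2 is the textbook power-reduction case — identities first, antiderivatives second.


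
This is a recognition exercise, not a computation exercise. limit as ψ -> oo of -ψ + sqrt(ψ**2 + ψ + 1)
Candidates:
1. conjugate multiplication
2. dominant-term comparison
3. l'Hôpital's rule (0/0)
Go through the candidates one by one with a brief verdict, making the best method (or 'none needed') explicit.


Diagnosis: conjugate multiplication — infinity minus infinity with a radical in play — multiply by the conjugate so the divergences of sqrt(ψ**2 + ψ + 1) and ψ annihilate.
- conjugate multiplication: yes, a natural case for it.
- dominant-term comparison: this limit is not decided by comparing polynomial growth at infinity.
- l'Hôpital's rule (0/0) — no quotient structure at all: the clash is ∞ minus ∞, which rationalizing converts into a tractable ratio.


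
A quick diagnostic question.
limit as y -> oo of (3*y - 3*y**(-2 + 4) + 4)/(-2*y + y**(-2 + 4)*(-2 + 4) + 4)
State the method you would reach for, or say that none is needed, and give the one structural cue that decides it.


Technique: dominant-term comparison — at large y only the top-degree terms survive; compare the leading terms and the limit falls out. Differentiating the expression as a single quotient would eventually settle it as well; matching dominant growth settles it immediately.


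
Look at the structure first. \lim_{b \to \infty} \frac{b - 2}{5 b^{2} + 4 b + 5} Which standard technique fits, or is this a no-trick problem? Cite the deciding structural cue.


Best approach: dominant-term comparison — divide by the highest power of b present: lower-order terms vanish and the dominant ratio remains. Differentiating the expression as a single quotient would eventually settle it as well; matching dominant growth settles it immediately.


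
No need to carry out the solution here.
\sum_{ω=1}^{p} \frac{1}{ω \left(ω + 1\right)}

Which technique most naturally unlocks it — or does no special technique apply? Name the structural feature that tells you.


Verdict: telescoping — \frac{1}{ω \left(ω + 1\right)} hides a difference of shifted reciprocals — decompose it and the middle of the sum vanishes.


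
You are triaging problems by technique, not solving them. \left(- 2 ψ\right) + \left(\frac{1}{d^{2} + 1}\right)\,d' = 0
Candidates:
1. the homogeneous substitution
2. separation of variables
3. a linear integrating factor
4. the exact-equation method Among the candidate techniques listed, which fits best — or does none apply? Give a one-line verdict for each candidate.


Best approach: separation of variables — one side of the product carries the independent variable, the other the unknown — the textbook separation shape.
- the homogeneous substitution — solved for the derivative, the right side changes under joint scaling of the two variables.
- separation of variables — applicable, and directly so.
- a linear integrating factor — the unknown enters nonlinearly (through a power, a denominator, or a transcendental function), which the linear integrating-factor recipe cannot absorb as-is — any repair would come from a preliminary substitution, not the factor.
- the exact-equation method — the cross-partial test holds only vacuously — each coefficient lives in its own variable, so the exactness machinery reads no structure the split form does not already show.


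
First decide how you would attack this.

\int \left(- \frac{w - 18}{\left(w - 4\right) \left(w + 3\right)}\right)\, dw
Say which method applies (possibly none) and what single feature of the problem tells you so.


Diagnosis: partial fractions — a proper rational integrand whose denominator splits into simpler factors — decompose into partial fractions first.


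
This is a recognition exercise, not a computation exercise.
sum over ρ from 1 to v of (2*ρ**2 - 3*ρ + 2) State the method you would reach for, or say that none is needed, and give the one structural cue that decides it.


Technique: no special technique — recognize the absence of structure: constant-multiple powers of ρ summed plainly, no special method required.


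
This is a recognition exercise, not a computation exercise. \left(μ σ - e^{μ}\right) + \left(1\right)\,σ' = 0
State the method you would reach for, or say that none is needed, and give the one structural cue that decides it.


Diagnosis: a linear integrating factor — the unknown enters only to the first power against a nonzero forcing term — the integrating-factor template applies directly.


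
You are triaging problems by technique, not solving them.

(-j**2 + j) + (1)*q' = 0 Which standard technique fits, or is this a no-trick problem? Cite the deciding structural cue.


Verdict: no special technique — the slope is a function of j alone, so integrate both sides directly.


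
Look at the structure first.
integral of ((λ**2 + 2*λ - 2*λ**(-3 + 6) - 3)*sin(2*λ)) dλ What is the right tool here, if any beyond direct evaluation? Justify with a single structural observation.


Method: integration by parts — a polynomial (λ**2 + 2*λ - 2*λ**(-3 + 6) - 3) against the kernel sin(2*λ) is the signature bounded-ladder case for integration by parts.


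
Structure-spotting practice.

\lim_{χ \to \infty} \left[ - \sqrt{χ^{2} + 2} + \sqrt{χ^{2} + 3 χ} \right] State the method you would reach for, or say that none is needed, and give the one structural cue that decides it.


Technique: conjugate multiplication — both pieces blow up but their difference is finite; the conjugate trick rationalizes \sqrt{χ^{2} + 3 χ} - \sqrt{χ^{2} + 2}.


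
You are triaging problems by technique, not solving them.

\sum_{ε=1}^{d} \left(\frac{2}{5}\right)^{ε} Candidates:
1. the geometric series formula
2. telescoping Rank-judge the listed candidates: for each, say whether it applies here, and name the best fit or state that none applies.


Method: the geometric series formula — term-over-term division gives \frac{2}{5} every time — index-free ratio, geometric sum formula applies.
- the geometric series formula — yes — fits the structure here.
- telescoping: the terms as presented offer no neighboring cancellation — a telescoping rewrite may exist, but the displayed structure does not hand one over.


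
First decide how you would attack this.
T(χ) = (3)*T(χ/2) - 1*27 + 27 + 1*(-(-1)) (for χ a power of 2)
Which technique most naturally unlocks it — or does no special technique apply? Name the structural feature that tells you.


Diagnosis: the master substitution — recursion at χ/2 is multiplicative in the index; logarithmic reindexing via χ = 2^m linearizes it.


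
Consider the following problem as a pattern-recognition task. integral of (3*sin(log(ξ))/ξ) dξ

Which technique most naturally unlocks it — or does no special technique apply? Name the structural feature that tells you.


Technique: u-substitution — viewed as a product, the integrand is a composition evaluated at log(ξ) times (a constant multiple of) that inner expression's derivative, so u = log(ξ) makes it elementary.


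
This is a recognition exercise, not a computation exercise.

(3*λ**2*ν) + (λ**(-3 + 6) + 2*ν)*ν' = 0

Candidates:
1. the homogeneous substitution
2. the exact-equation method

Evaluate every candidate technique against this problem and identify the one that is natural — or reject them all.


Technique: the exact-equation method — equality of cross partials is the green light — assemble the potential function term by term.
- the homogeneous substitution — the slope changes under joint rescaling, failing the degree-zero test.
- the exact-equation method — a fit — the right tool for this form.


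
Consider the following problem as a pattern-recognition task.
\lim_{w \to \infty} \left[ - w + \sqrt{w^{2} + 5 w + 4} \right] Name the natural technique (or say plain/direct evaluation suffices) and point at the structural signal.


Diagnosis: conjugate multiplication — infinity minus infinity with a radical in play — multiply by the conjugate so the divergences of \sqrt{w^{2} + 5 w + 4} and w annihilate.


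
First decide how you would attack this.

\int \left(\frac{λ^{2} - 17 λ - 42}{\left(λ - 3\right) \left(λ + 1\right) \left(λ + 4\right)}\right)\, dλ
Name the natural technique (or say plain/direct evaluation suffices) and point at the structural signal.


Best approach: partial fractions — the bottom factors while the top stays lower-degree — split into simple fractions and integrate piece by piece.


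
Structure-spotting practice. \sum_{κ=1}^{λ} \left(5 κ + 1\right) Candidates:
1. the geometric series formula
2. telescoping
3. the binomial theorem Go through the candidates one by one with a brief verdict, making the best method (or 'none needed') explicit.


Best approach: no special technique — nothing telescopes and nothing is geometric; polynomial terms in κ sum term by term.
- the geometric series formula: the term-to-term ratio changes with the index, so the geometric formula cannot close it.
- telescoping: in the displayed form, no term reappears at a neighboring index to cancel against.
- the binomial theorem — the summand does not match any term pattern of an expanded binomial power.


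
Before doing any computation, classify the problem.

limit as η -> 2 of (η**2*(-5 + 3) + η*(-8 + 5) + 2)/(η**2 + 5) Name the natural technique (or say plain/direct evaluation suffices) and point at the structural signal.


Best approach: no special technique — no denominator vanishes and nothing blows up at 2: direct substitution is the whole computation.


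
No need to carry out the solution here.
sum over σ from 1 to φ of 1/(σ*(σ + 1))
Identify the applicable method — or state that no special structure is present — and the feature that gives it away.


Best approach: telescoping — one partial-fraction pass turns 1/(σ*(σ + 1)) into a shifted difference, and shifted differences telescope.


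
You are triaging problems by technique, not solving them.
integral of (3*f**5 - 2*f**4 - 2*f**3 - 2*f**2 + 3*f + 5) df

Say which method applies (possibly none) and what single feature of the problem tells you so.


Method: no special technique — scan for structure and find none: constant multiples of powers of f, integrate directly.


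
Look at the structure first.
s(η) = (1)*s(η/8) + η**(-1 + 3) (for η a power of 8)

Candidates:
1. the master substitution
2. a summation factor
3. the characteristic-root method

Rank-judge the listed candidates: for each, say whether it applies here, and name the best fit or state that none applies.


Method: the master substitution — divide-the-index recursion (η/8 inside the call) straightens out once the index is rewritten as 8^m.
- the master substitution — applies; the problem has the shape this method handles.
- a summation factor — a divided-index call is outside the fixed-shift first-order family a summation factor normalizes.
- the characteristic-root method: the recursion divides its index rather than shifting it — outside the constant-shift family the root method covers.


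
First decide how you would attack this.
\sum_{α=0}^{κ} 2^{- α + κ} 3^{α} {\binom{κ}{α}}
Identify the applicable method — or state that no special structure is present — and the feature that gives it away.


Verdict: the binomial theorem — {\binom{κ}{α}} weighting matched powers of 3 and 2 is the expanded form of (3 + 2)^κ — fold it back up.


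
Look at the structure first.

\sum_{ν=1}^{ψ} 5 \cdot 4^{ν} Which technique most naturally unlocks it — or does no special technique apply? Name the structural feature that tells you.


Method: the geometric series formula — consecutive terms stand in a fixed index-free ratio — the geometric sum formula closes it.


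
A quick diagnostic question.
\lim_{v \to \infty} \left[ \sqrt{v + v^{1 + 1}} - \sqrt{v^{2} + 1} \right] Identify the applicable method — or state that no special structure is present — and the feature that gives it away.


Method: conjugate multiplication — neither \sqrt{v + v^{1 + 1}} nor \sqrt{v^{2} + 1} converges alone, so rewrite their difference as a conjugate-rationalized quotient first.


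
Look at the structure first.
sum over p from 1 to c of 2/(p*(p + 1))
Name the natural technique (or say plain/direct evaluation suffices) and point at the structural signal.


Verdict: telescoping — 2/(p*(p + 1)) hides a difference of shifted reciprocals — decompose it and the middle of the sum vanishes.


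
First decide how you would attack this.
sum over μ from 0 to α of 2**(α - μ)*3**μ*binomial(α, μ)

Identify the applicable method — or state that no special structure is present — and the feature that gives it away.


Technique: the binomial theorem — the binomial coefficients weight matched powers of 3 and 2, which is exactly the expansion of a binomial power.


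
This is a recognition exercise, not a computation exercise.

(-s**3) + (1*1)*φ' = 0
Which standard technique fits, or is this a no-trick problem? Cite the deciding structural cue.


Method: no special technique — solved for the derivative, φ never appears on the right — this is a direct integration in s, not a differential-equations problem at heart.


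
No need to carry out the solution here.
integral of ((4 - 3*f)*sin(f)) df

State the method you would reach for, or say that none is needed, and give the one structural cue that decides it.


Diagnosis: integration by parts — 4 - 3*f dies after finitely many derivatives while sin(f) cycles under integration — the tabular/parts setup.
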